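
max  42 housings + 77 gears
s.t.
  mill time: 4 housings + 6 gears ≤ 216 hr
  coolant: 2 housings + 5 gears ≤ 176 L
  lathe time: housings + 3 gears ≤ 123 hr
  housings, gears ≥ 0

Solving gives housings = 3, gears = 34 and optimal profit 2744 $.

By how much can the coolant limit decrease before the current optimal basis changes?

Binding constraints: mill time, coolant. The basis is B = [[4,6],[2,5]] with det 8.
Per unit decrease in coolant, x* moves by d = (0.75, -0.5).
The basis stays optimal until gears reaches 0; allowable decrease = 68 L.

68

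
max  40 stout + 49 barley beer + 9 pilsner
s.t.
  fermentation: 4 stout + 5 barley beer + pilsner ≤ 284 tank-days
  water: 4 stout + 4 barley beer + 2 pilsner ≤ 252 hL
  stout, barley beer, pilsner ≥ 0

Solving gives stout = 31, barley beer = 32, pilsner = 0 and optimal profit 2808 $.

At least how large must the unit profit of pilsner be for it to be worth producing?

11

Both fermentation and water are binding at x*.
From A_Bᵀ y = c: 4·y_fermentation + 4·y_water = 40; 5·y_fermentation + 4·y_water = 49.
Solving: y_fermentation = 9, y_water = 1.
pilsner enters the basis when its profit ≥ yᵀa₃ = 9·1 + 1·2 = 11.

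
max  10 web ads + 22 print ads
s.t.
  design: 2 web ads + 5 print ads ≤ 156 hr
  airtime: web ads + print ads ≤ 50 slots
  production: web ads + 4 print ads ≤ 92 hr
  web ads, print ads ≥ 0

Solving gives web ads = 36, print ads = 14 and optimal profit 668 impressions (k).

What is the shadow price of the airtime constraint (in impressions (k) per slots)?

6

Binding: airtime and production. Non-binding: design (14 unused).
By complementary slackness, y = 0 for the non-binding constraint.
From A_Bᵀ y = c: 1·y_airtime + 1·y_production = 10; 1·y_airtime + 4·y_production = 22.
This yields shadow prices y_airtime = 6, y_production = 4.
Shadow price of airtime = 6.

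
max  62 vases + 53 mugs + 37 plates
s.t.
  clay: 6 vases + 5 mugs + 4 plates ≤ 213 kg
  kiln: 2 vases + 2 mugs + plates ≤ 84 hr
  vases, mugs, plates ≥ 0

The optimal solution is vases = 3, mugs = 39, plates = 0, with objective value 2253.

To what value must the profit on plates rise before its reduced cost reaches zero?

At the optimum: clay uses 213 of 213 (binding); kiln uses 84 of 84 (binding).
The binding rows give the dual system: 6·y_clay + 2·y_kiln = 62 and 5·y_clay + 2·y_kiln = 53.
→ y_clay = 9 and y_kiln = 4.
plates enters the basis when its profit ≥ yᵀa₃ = 9·4 + 4·1 = 40.

40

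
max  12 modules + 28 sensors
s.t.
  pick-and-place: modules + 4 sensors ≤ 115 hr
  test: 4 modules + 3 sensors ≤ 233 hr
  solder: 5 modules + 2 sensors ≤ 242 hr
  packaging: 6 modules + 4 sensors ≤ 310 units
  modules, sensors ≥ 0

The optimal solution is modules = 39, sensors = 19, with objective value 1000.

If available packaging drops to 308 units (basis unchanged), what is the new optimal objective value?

998

Check each constraint at x*: pick-and-place 115/115 (tight); test 213/233 (slack 20); solder 233/242 (slack 9); packaging 310/310 (tight).
By complementary slackness, y = 0 for the non-binding constraints.
Dual feasibility on the basic columns requires 1·y_pick-and-place + 6·y_packaging = 12, 4·y_pick-and-place + 4·y_packaging = 28.
This yields shadow prices y_pick-and-place = 6, y_packaging = 1.
Δz = y_packaging·Δb = 1 × (-2) = -2, so new z* = 1000 − 2 = 998.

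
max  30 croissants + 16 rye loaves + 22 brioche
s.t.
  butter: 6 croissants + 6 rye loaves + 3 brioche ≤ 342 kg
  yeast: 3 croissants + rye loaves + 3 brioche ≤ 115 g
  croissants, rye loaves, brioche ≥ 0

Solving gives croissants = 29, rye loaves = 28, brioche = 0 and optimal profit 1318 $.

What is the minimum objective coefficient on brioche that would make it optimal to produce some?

25.5

Both butter and yeast are binding at x*.
The binding rows give the dual system: 6·y_butter + 3·y_yeast = 30 and 6·y_butter + 1·y_yeast = 16.
→ y_butter = 1.5 and y_yeast = 7.
brioche enters the basis when its profit ≥ yᵀa₃ = 1.5·3 + 7·3 = 25.5.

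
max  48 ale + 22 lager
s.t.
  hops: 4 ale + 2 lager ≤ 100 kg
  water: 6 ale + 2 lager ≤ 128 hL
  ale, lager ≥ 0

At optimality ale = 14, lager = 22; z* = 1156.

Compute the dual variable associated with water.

2

Both hops and water are binding at x*.
The binding rows give the dual system: 4·y_hops + 6·y_water = 48 and 2·y_hops + 2·y_water = 22.
This yields shadow prices y_hops = 9, y_water = 2.
Shadow price of water = 2.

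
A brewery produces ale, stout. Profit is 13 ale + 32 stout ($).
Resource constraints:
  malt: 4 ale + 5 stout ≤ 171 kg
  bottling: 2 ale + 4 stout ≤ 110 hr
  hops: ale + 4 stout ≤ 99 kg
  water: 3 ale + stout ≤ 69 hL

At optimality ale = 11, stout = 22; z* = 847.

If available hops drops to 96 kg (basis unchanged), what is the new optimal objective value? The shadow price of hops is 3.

838

Δb = -3, so new z* = 847 + (3)·(-3) = 847 − 9 = 838.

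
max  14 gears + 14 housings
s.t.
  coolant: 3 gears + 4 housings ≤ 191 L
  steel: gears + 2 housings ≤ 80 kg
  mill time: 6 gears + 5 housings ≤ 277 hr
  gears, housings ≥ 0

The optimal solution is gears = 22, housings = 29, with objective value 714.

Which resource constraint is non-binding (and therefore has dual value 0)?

coolant

coolant: 182/191 (slack 9)
steel: 80/80 (binding)
mill time: 277/277 (binding)
By complementary slackness, a constraint with positive slack has shadow price 0 → coolant.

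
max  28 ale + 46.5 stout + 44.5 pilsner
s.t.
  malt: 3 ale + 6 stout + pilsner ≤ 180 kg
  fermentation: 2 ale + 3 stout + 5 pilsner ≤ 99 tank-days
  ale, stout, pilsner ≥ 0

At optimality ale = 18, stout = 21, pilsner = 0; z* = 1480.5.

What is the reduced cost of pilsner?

-6

Both malt and fermentation are binding at x*.
From A_Bᵀ y = c: 3·y_malt + 2·y_fermentation = 28; 6·y_malt + 3·y_fermentation = 46.5.
Solving: y_malt = 3, y_fermentation = 9.5.
Reduced cost of pilsner: c₃ − yᵀa₃ = 44.5 − (3·1 + 9.5·5) = 44.5 − 50.5 = -6.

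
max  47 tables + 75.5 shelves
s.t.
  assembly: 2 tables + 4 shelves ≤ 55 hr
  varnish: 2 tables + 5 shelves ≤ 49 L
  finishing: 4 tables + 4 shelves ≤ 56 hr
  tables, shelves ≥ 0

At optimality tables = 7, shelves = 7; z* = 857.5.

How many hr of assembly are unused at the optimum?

assembly used = 2·7 + 4·7 = 42; slack = 55 − 42 = 13.

13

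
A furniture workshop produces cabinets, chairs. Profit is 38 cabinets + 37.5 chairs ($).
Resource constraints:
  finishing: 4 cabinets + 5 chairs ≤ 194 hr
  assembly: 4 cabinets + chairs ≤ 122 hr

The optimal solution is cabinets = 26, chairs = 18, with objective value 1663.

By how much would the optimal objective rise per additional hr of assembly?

Check each constraint at x*: finishing 194/194 (tight); assembly 122/122 (tight).
The binding rows give the dual system: 4·y_finishing + 4·y_assembly = 38 and 5·y_finishing + 1·y_assembly = 37.5.
This yields shadow prices y_finishing = 7, y_assembly = 2.5.
Shadow price of assembly = 2.5.

2.5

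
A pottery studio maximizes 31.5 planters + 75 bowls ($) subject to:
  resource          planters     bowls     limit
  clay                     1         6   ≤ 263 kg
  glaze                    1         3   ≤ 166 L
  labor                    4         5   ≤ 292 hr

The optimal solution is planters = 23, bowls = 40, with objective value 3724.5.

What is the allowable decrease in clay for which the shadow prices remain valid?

Binding constraints: clay, labor. The basis is B = [[1,6],[4,5]] with det -19.
Per unit decrease in clay, x* moves by d = (0.2632, -0.2105).
The basis stays optimal until bowls reaches 0; allowable decrease = 190 kg.

190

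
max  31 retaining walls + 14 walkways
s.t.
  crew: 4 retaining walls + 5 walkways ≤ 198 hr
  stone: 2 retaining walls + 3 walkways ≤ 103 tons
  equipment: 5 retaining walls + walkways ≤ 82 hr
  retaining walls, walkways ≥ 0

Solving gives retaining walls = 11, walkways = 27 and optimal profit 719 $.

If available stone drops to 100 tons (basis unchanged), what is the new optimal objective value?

Check each constraint at x*: crew 179/198 (slack 19); stone 103/103 (tight); equipment 82/82 (tight).
Since crew is not tight, its dual is 0.
From A_Bᵀ y = c: 2·y_stone + 5·y_equipment = 31; 3·y_stone + 1·y_equipment = 14.
Solving: y_stone = 3, y_equipment = 5.
Δz = y_stone·Δb = 3 × (-3) = -9, so new z* = 719 − 9 = 710.

710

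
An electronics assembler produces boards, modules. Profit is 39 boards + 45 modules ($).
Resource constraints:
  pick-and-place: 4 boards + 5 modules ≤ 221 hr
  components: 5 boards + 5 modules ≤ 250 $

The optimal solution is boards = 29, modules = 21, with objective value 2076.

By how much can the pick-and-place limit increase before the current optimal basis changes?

Binding constraints: pick-and-place, components. The basis is B = [[4,5],[5,5]] with det -5.
Per unit increase in pick-and-place, x* moves by d = (-1, 1).
The basis stays optimal until boards reaches 0; allowable increase = 29 hr.

29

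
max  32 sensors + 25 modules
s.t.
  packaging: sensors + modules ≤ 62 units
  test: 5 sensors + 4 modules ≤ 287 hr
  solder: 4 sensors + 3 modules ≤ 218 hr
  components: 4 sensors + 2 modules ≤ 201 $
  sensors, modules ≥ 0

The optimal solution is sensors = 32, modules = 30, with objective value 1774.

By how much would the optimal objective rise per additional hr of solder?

7

At the optimum: packaging uses 62 of 62 (binding); test uses 280 of 287 (slack = 7); solder uses 218 of 218 (binding); components uses 188 of 201 (slack = 13).
By complementary slackness, y = 0 for the non-binding constraints.
Dual feasibility on the basic columns requires 1·y_packaging + 4·y_solder = 32, 1·y_packaging + 3·y_solder = 25.
This yields shadow prices y_packaging = 4, y_solder = 7.
Shadow price of solder = 7.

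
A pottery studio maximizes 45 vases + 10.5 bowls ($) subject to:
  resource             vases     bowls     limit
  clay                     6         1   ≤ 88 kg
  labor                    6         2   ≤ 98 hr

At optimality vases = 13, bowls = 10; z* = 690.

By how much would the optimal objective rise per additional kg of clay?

Both clay and labor are binding at x*.
Dual feasibility on the basic columns requires 6·y_clay + 6·y_labor = 45, 1·y_clay + 2·y_labor = 10.5.
→ y_clay = 4.5 and y_labor = 3.
Shadow price of clay = 4.5.

4.5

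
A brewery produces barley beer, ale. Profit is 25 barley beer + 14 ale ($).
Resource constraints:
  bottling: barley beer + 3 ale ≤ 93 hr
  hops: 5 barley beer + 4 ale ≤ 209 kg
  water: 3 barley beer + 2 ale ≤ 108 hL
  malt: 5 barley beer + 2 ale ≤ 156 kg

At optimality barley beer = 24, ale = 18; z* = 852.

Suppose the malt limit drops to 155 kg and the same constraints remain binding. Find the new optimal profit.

At the optimum: bottling uses 78 of 93 (slack = 15); hops uses 192 of 209 (slack = 17); water uses 108 of 108 (binding); malt uses 156 of 156 (binding).
Slack constraints have shadow price 0 (complementary slackness).
The binding rows give the dual system: 3·y_water + 5·y_malt = 25 and 2·y_water + 2·y_malt = 14.
This yields shadow prices y_water = 5, y_malt = 2.
Δz = y_malt·Δb = 2 × (-1) = -2, so new z* = 852 − 2 = 850.

850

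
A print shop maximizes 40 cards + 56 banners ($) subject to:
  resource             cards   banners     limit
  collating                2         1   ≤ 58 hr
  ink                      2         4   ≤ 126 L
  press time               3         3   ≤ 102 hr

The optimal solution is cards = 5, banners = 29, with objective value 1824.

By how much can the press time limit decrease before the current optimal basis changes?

7.5

Binding constraints: ink, press time. The basis is B = [[2,4],[3,3]] with det -6.
Per unit decrease in press time, x* moves by d = (-0.6667, 0.3333).
The basis stays optimal until cards reaches 0; allowable decrease = 7.5 hr.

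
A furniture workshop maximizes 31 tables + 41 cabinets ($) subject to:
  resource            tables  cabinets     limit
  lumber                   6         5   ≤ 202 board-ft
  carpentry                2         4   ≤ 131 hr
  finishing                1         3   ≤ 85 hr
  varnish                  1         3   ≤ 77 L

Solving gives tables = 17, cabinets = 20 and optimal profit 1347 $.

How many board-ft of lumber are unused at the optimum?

0

lumber used = 6·17 + 5·20 = 202; slack = 202 − 202 = 0.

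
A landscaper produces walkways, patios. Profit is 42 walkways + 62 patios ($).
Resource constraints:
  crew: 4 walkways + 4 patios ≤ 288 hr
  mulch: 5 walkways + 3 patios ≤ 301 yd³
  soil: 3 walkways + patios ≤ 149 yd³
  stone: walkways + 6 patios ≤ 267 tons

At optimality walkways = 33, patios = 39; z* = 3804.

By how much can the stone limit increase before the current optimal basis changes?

165

Binding constraints: crew, stone. The basis is B = [[4,4],[1,6]] with det 20.
Per unit increase in stone, x* moves by d = (-0.2, 0.2).
The basis stays optimal until walkways reaches 0; allowable increase = 165 tons.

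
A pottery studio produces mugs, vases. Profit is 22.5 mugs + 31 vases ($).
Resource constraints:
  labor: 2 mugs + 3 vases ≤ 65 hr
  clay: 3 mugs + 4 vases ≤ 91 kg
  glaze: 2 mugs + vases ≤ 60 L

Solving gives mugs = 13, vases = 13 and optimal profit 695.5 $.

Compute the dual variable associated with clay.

Binding: labor and clay. Non-binding: glaze (21 unused).
Since glaze is not tight, its dual is 0.
Dual feasibility on the basic columns requires 2·y_labor + 3·y_clay = 22.5, 3·y_labor + 4·y_clay = 31.
Solving: y_labor = 3, y_clay = 5.5.
Shadow price of clay = 5.5.

5.5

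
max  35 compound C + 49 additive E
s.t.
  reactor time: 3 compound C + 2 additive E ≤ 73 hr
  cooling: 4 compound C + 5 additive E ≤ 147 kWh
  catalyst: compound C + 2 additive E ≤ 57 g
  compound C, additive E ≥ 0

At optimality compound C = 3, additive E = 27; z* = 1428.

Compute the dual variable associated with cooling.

7

Binding: cooling and catalyst. Non-binding: reactor time (10 unused).
Slack constraints have shadow price 0 (complementary slackness).
The binding rows give the dual system: 4·y_cooling + 1·y_catalyst = 35 and 5·y_cooling + 2·y_catalyst = 49.
→ y_cooling = 7 and y_catalyst = 7.
Shadow price of cooling = 7.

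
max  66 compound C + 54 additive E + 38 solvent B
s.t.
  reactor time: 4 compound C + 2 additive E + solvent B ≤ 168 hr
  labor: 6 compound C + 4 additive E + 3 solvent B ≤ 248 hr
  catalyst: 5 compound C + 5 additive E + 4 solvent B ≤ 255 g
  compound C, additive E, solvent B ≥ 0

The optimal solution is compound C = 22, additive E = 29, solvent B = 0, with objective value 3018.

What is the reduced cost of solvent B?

At the optimum: reactor time uses 146 of 168 (slack = 22); labor uses 248 of 248 (binding); catalyst uses 255 of 255 (binding).
By complementary slackness, y = 0 for the non-binding constraint.
Dual feasibility on the basic columns requires 6·y_labor + 5·y_catalyst = 66, 4·y_labor + 5·y_catalyst = 54.
Solving: y_labor = 6, y_catalyst = 6.
Reduced cost of solvent B: c₃ − yᵀa₃ = 38 − (6·3 + 6·4) = 38 − 42 = -4.

-4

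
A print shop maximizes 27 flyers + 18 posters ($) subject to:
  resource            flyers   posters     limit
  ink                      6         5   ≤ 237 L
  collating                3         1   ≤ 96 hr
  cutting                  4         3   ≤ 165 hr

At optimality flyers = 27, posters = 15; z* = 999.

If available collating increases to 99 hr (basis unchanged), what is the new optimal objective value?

Check each constraint at x*: ink 237/237 (tight); collating 96/96 (tight); cutting 153/165 (slack 12).
By complementary slackness, y = 0 for the non-binding constraint.
From A_Bᵀ y = c: 6·y_ink + 3·y_collating = 27; 5·y_ink + 1·y_collating = 18.
Solving: y_ink = 3, y_collating = 3.
Δz = y_collating·Δb = 3 × (3) = 9, so new z* = 999 + 9 = 1008.

1008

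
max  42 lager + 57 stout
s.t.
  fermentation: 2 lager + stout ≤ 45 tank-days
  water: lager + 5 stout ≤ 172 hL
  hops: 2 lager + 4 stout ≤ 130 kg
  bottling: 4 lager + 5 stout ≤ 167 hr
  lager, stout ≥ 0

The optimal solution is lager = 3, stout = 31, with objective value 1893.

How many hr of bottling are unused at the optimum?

0

bottling used = 4·3 + 5·31 = 167; slack = 167 − 167 = 0.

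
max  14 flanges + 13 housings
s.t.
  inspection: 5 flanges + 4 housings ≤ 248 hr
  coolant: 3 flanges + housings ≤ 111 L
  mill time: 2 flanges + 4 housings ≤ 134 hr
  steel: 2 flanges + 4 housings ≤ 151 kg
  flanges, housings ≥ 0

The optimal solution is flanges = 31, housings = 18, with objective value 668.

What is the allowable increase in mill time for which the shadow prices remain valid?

Binding constraints: coolant, mill time. The basis is B = [[3,1],[2,4]] with det 10.
Per unit increase in mill time, x* moves by d = (-0.1, 0.3).
The basis stays optimal until steel becomes binding; allowable increase = 17 hr.

17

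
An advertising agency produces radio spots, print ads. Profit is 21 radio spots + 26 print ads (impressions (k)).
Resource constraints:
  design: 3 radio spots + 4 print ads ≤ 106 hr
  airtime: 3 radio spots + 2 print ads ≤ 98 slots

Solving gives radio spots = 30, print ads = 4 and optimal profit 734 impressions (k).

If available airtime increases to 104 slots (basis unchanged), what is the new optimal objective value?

Check each constraint at x*: design 106/106 (tight); airtime 98/98 (tight).
From A_Bᵀ y = c: 3·y_design + 3·y_airtime = 21; 4·y_design + 2·y_airtime = 26.
→ y_design = 6 and y_airtime = 1.
Δz = y_airtime·Δb = 1 × (6) = 6, so new z* = 734 + 6 = 740.

740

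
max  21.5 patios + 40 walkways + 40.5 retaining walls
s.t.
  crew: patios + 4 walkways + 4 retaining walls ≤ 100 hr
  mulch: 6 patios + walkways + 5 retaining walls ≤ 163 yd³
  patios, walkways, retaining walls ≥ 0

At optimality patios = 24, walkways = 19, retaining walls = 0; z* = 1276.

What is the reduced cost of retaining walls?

-7.5

Both crew and mulch are binding at x*.
Dual feasibility on the basic columns requires 1·y_crew + 6·y_mulch = 21.5, 4·y_crew + 1·y_mulch = 40.
Solving: y_crew = 9.5, y_mulch = 2.
Reduced cost of retaining walls: c₃ − yᵀa₃ = 40.5 − (9.5·4 + 2·5) = 40.5 − 48 = -7.5.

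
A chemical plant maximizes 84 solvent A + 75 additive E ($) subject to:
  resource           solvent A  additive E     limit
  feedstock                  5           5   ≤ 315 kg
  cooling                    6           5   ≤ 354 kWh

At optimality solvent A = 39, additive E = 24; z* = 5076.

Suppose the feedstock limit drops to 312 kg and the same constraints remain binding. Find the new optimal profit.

5058

At the optimum: feedstock uses 315 of 315 (binding); cooling uses 354 of 354 (binding).
From A_Bᵀ y = c: 5·y_feedstock + 6·y_cooling = 84; 5·y_feedstock + 5·y_cooling = 75.
→ y_feedstock = 6 and y_cooling = 9.
Δz = y_feedstock·Δb = 6 × (-3) = -18, so new z* = 5076 − 18 = 5058.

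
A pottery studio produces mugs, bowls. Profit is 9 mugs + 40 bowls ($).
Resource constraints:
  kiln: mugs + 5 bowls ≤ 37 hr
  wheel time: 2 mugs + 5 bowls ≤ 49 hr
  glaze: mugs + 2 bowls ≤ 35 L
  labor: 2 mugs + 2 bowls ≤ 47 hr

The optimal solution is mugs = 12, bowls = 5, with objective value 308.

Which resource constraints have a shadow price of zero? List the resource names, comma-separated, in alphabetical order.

glaze, labor

kiln: 37/37 (binding)
wheel time: 49/49 (binding)
glaze: 22/35 (slack 13)
labor: 34/47 (slack 13)
By complementary slackness, a constraint with positive slack has shadow price 0 → glaze, labor.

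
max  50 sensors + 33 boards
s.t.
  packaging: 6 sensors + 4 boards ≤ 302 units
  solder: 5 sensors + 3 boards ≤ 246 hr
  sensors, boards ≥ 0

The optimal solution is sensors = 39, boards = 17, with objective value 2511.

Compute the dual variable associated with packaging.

Both packaging and solder are binding at x*.
Dual feasibility on the basic columns requires 6·y_packaging + 5·y_solder = 50, 4·y_packaging + 3·y_solder = 33.
This yields shadow prices y_packaging = 7.5, y_solder = 1.
Shadow price of packaging = 7.5.

7.5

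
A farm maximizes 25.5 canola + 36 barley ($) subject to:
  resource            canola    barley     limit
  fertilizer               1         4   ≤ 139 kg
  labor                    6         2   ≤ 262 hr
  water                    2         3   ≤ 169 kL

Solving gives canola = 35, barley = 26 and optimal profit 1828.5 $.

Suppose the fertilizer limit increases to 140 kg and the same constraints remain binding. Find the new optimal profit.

1836

At the optimum: fertilizer uses 139 of 139 (binding); labor uses 262 of 262 (binding); water uses 148 of 169 (slack = 21).
Since water is not tight, its dual is 0.
From A_Bᵀ y = c: 1·y_fertilizer + 6·y_labor = 25.5; 4·y_fertilizer + 2·y_labor = 36.
→ y_fertilizer = 7.5 and y_labor = 3.
Δz = y_fertilizer·Δb = 7.5 × (1) = 7.5, so new z* = 1828.5 + 7.5 = 1836.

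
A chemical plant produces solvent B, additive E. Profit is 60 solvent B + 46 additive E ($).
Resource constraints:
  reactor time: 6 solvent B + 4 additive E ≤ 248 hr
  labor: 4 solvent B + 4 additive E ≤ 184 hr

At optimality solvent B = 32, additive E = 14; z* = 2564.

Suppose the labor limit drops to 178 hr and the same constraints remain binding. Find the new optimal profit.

2537

Both reactor time and labor are binding at x*.
Dual feasibility on the basic columns requires 6·y_reactor time + 4·y_labor = 60, 4·y_reactor time + 4·y_labor = 46.
Solving: y_reactor time = 7, y_labor = 4.5.
Δz = y_labor·Δb = 4.5 × (-6) = -27, so new z* = 2564 − 27 = 2537.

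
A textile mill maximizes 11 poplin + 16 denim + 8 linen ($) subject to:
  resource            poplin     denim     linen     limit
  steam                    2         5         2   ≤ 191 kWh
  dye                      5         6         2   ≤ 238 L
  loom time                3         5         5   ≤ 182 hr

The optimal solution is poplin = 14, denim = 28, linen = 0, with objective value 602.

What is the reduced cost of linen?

-4

At the optimum: steam uses 168 of 191 (slack = 23); dye uses 238 of 238 (binding); loom time uses 182 of 182 (binding).
By complementary slackness, y = 0 for the non-binding constraint.
From A_Bᵀ y = c: 5·y_dye + 3·y_loom time = 11; 6·y_dye + 5·y_loom time = 16.
→ y_dye = 1 and y_loom time = 2.
Reduced cost of linen: c₃ − yᵀa₃ = 8 − (1·2 + 2·5) = 8 − 12 = -4.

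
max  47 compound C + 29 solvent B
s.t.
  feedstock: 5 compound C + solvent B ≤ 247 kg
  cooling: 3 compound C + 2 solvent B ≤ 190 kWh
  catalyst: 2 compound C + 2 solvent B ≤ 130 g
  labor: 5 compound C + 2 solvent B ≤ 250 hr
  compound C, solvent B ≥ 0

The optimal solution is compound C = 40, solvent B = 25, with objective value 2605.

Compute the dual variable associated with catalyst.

At the optimum: feedstock uses 225 of 247 (slack = 22); cooling uses 170 of 190 (slack = 20); catalyst uses 130 of 130 (binding); labor uses 250 of 250 (binding).
By complementary slackness, y = 0 for the non-binding constraints.
Dual feasibility on the basic columns requires 2·y_catalyst + 5·y_labor = 47, 2·y_catalyst + 2·y_labor = 29.
This yields shadow prices y_catalyst = 8.5, y_labor = 6.
Shadow price of catalyst = 8.5.

8.5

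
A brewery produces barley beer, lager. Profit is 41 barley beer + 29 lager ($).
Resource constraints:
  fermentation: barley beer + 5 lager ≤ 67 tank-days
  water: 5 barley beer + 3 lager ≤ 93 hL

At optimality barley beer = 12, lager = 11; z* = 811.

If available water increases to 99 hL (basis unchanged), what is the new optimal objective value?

859

Both fermentation and water are binding at x*.
Dual feasibility on the basic columns requires 1·y_fermentation + 5·y_water = 41, 5·y_fermentation + 3·y_water = 29.
Solving: y_fermentation = 1, y_water = 8.
Δz = y_water·Δb = 8 × (6) = 48, so new z* = 811 + 48 = 859.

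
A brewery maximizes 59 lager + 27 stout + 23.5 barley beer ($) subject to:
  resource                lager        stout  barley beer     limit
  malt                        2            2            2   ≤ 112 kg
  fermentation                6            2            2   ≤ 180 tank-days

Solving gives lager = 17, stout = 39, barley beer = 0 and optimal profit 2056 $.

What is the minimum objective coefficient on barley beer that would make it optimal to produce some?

27

At the optimum: malt uses 112 of 112 (binding); fermentation uses 180 of 180 (binding).
Dual feasibility on the basic columns requires 2·y_malt + 6·y_fermentation = 59, 2·y_malt + 2·y_fermentation = 27.
This yields shadow prices y_malt = 5.5, y_fermentation = 8.
barley beer enters the basis when its profit ≥ yᵀa₃ = 5.5·2 + 8·2 = 27.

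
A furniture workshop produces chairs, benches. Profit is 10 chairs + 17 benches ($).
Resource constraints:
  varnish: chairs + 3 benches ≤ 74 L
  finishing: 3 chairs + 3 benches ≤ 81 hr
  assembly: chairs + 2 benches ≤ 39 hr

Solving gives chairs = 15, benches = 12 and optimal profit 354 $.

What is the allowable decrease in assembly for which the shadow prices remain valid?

12

Binding constraints: finishing, assembly. The basis is B = [[3,3],[1,2]] with det 3.
Per unit decrease in assembly, x* moves by d = (1, -1).
The basis stays optimal until benches reaches 0; allowable decrease = 12 hr.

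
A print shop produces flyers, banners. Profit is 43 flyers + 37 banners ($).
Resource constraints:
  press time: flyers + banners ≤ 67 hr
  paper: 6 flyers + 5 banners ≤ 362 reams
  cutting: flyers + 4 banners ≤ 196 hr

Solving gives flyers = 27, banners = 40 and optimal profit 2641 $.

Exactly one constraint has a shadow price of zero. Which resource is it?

press time: 67/67 (binding)
paper: 362/362 (binding)
cutting: 187/196 (slack 9)
By complementary slackness, a constraint with positive slack has shadow price 0 → cutting.

cutting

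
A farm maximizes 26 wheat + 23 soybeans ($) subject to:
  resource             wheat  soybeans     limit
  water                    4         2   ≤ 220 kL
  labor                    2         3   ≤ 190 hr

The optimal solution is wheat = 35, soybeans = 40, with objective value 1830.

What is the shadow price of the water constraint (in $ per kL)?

4

Both water and labor are binding at x*.
From A_Bᵀ y = c: 4·y_water + 2·y_labor = 26; 2·y_water + 3·y_labor = 23.
→ y_water = 4 and y_labor = 5.
Shadow price of water = 4.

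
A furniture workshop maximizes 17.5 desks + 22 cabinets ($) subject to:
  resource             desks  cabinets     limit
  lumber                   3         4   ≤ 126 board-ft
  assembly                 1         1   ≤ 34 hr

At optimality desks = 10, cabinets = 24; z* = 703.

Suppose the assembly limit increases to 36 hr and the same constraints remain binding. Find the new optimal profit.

Check each constraint at x*: lumber 126/126 (tight); assembly 34/34 (tight).
The binding rows give the dual system: 3·y_lumber + 1·y_assembly = 17.5 and 4·y_lumber + 1·y_assembly = 22.
Solving: y_lumber = 4.5, y_assembly = 4.
Δz = y_assembly·Δb = 4 × (2) = 8, so new z* = 703 + 8 = 711.

711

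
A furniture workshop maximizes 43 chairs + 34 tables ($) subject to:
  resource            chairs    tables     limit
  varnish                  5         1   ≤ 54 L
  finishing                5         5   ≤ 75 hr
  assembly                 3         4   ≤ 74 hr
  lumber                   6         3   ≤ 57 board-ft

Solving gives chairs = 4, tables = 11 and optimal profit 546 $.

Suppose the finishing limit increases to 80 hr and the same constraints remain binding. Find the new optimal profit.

571

At the optimum: varnish uses 31 of 54 (slack = 23); finishing uses 75 of 75 (binding); assembly uses 56 of 74 (slack = 18); lumber uses 57 of 57 (binding).
Slack constraints have shadow price 0 (complementary slackness).
From A_Bᵀ y = c: 5·y_finishing + 6·y_lumber = 43; 5·y_finishing + 3·y_lumber = 34.
Solving: y_finishing = 5, y_lumber = 3.
Δz = y_finishing·Δb = 5 × (5) = 25, so new z* = 546 + 25 = 571.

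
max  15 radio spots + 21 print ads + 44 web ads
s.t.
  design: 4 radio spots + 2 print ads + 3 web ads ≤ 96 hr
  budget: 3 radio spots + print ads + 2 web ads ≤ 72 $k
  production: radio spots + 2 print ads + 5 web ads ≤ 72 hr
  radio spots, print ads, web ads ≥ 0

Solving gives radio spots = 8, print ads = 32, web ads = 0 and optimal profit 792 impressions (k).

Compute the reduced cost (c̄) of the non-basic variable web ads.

Check each constraint at x*: design 96/96 (tight); budget 56/72 (slack 16); production 72/72 (tight).
Since budget is not tight, its dual is 0.
The binding rows give the dual system: 4·y_design + 1·y_production = 15 and 2·y_design + 2·y_production = 21.
This yields shadow prices y_design = 1.5, y_production = 9.
Reduced cost of web ads: c₃ − yᵀa₃ = 44 − (1.5·3 + 9·5) = 44 − 49.5 = -5.5.

-5.5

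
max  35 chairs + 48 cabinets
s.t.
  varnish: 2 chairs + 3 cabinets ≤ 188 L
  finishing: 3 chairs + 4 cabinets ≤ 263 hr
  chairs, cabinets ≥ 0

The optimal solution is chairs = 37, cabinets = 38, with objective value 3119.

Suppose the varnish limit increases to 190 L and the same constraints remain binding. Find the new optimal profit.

3127

At the optimum: varnish uses 188 of 188 (binding); finishing uses 263 of 263 (binding).
The binding rows give the dual system: 2·y_varnish + 3·y_finishing = 35 and 3·y_varnish + 4·y_finishing = 48.
Solving: y_varnish = 4, y_finishing = 9.
Δz = y_varnish·Δb = 4 × (2) = 8, so new z* = 3119 + 8 = 3127.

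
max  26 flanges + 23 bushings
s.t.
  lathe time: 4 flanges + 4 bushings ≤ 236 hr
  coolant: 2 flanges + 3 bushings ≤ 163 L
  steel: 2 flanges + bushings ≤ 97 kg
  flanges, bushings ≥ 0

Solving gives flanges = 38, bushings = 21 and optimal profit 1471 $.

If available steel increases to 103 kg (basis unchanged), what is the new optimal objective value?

1489

At the optimum: lathe time uses 236 of 236 (binding); coolant uses 139 of 163 (slack = 24); steel uses 97 of 97 (binding).
Since coolant is not tight, its dual is 0.
Dual feasibility on the basic columns requires 4·y_lathe time + 2·y_steel = 26, 4·y_lathe time + 1·y_steel = 23.
→ y_lathe time = 5 and y_steel = 3.
Δz = y_steel·Δb = 3 × (6) = 18, so new z* = 1471 + 18 = 1489.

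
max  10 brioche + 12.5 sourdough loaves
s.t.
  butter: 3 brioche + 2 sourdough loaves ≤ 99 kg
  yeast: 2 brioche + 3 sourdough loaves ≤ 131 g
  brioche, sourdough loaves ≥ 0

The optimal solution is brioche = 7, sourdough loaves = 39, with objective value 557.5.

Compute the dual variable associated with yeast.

At the optimum: butter uses 99 of 99 (binding); yeast uses 131 of 131 (binding).
From A_Bᵀ y = c: 3·y_butter + 2·y_yeast = 10; 2·y_butter + 3·y_yeast = 12.5.
→ y_butter = 1 and y_yeast = 3.5.
Shadow price of yeast = 3.5.

3.5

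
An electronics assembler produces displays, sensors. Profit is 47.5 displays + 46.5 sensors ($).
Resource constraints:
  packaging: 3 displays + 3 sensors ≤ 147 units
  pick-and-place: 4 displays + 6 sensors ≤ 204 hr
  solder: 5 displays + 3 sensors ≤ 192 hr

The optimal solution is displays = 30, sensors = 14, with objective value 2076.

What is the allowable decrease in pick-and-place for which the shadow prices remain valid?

50.4

Binding constraints: pick-and-place, solder. The basis is B = [[4,6],[5,3]] with det -18.
Per unit decrease in pick-and-place, x* moves by d = (0.1667, -0.2778).
The basis stays optimal until sensors reaches 0; allowable decrease = 50.4 hr.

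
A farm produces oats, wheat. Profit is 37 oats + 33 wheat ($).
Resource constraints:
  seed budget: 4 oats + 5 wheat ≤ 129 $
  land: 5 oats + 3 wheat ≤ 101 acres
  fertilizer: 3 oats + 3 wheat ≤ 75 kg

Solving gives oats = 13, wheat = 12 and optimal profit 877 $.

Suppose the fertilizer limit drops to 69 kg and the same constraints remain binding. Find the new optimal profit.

823

Binding: land and fertilizer. Non-binding: seed budget (17 unused).
Slack constraints have shadow price 0 (complementary slackness).
Dual feasibility on the basic columns requires 5·y_land + 3·y_fertilizer = 37, 3·y_land + 3·y_fertilizer = 33.
→ y_land = 2 and y_fertilizer = 9.
Δz = y_fertilizer·Δb = 9 × (-6) = -54, so new z* = 877 − 54 = 823.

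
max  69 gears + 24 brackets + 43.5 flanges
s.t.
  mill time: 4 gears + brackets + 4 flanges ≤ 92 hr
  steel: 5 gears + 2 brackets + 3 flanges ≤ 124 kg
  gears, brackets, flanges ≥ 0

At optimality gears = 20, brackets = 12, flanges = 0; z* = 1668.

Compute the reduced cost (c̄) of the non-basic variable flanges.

-7.5

Both mill time and steel are binding at x*.
The binding rows give the dual system: 4·y_mill time + 5·y_steel = 69 and 1·y_mill time + 2·y_steel = 24.
This yields shadow prices y_mill time = 6, y_steel = 9.
Reduced cost of flanges: c₃ − yᵀa₃ = 43.5 − (6·4 + 9·3) = 43.5 − 51 = -7.5.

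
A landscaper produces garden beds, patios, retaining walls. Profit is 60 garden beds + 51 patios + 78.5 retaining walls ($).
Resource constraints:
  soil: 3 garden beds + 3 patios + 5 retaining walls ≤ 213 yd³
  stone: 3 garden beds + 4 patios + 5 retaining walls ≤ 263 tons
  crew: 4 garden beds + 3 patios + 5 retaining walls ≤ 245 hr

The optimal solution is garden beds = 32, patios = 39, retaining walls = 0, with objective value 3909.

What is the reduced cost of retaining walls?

-6.5

At the optimum: soil uses 213 of 213 (binding); stone uses 252 of 263 (slack = 11); crew uses 245 of 245 (binding).
Since stone is not tight, its dual is 0.
The binding rows give the dual system: 3·y_soil + 4·y_crew = 60 and 3·y_soil + 3·y_crew = 51.
→ y_soil = 8 and y_crew = 9.
Reduced cost of retaining walls: c₃ − yᵀa₃ = 78.5 − (8·5 + 9·5) = 78.5 − 85 = -6.5.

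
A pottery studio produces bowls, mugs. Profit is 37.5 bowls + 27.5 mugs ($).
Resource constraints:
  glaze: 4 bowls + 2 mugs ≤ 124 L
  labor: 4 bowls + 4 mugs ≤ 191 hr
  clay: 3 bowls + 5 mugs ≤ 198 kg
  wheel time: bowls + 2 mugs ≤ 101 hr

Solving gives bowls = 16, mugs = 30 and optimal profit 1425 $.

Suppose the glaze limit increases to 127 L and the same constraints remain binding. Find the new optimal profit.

1447.5

Binding: glaze and clay. Non-binding: labor (7 unused), wheel time (25 unused).
By complementary slackness, y = 0 for the non-binding constraints.
Dual feasibility on the basic columns requires 4·y_glaze + 3·y_clay = 37.5, 2·y_glaze + 5·y_clay = 27.5.
This yields shadow prices y_glaze = 7.5, y_clay = 2.5.
Δz = y_glaze·Δb = 7.5 × (3) = 22.5, so new z* = 1425 + 22.5 = 1447.5.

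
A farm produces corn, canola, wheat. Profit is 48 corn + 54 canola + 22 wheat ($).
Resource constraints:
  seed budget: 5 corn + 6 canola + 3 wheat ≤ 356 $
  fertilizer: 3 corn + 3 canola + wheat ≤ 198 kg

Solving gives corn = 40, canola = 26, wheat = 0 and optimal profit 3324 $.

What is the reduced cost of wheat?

-2

Both seed budget and fertilizer are binding at x*.
Dual feasibility on the basic columns requires 5·y_seed budget + 3·y_fertilizer = 48, 6·y_seed budget + 3·y_fertilizer = 54.
This yields shadow prices y_seed budget = 6, y_fertilizer = 6.
Reduced cost of wheat: c₃ − yᵀa₃ = 22 − (6·3 + 6·1) = 22 − 24 = -2.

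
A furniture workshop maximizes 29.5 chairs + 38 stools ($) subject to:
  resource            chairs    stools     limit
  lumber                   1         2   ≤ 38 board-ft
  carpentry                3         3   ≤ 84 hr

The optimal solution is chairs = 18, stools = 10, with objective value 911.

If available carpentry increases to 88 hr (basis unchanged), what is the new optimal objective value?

939

Check each constraint at x*: lumber 38/38 (tight); carpentry 84/84 (tight).
The binding rows give the dual system: 1·y_lumber + 3·y_carpentry = 29.5 and 2·y_lumber + 3·y_carpentry = 38.
Solving: y_lumber = 8.5, y_carpentry = 7.
Δz = y_carpentry·Δb = 7 × (4) = 28, so new z* = 911 + 28 = 939.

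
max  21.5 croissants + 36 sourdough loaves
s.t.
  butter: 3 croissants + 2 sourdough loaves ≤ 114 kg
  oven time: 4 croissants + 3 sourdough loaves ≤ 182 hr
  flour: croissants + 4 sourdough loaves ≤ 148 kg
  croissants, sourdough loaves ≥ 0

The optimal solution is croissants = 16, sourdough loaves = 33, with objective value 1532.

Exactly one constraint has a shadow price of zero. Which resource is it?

butter: 114/114 (binding)
oven time: 163/182 (slack 19)
flour: 148/148 (binding)
By complementary slackness, a constraint with positive slack has shadow price 0 → oven time.

oven time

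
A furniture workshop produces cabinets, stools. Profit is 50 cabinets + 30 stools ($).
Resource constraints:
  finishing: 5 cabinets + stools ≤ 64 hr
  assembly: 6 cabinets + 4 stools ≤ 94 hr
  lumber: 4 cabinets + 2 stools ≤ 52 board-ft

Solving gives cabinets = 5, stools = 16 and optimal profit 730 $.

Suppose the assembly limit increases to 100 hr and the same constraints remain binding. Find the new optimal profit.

760

Binding: assembly and lumber. Non-binding: finishing (23 unused).
By complementary slackness, y = 0 for the non-binding constraint.
Dual feasibility on the basic columns requires 6·y_assembly + 4·y_lumber = 50, 4·y_assembly + 2·y_lumber = 30.
Solving: y_assembly = 5, y_lumber = 5.
Δz = y_assembly·Δb = 5 × (6) = 30, so new z* = 730 + 30 = 760.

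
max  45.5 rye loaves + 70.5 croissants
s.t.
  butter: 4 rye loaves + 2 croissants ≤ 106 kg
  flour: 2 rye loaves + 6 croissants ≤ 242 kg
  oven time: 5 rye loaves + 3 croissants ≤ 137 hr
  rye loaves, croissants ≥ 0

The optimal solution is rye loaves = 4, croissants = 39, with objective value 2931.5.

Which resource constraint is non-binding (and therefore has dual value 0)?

butter: 94/106 (slack 12)
flour: 242/242 (binding)
oven time: 137/137 (binding)
By complementary slackness, a constraint with positive slack has shadow price 0 → butter.

butter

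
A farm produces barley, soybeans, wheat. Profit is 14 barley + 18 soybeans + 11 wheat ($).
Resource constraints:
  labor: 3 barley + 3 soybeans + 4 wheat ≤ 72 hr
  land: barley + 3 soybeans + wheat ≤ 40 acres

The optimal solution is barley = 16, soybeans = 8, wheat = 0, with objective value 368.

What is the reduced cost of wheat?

Check each constraint at x*: labor 72/72 (tight); land 40/40 (tight).
Dual feasibility on the basic columns requires 3·y_labor + 1·y_land = 14, 3·y_labor + 3·y_land = 18.
This yields shadow prices y_labor = 4, y_land = 2.
Reduced cost of wheat: c₃ − yᵀa₃ = 11 − (4·4 + 2·1) = 11 − 18 = -7.

-7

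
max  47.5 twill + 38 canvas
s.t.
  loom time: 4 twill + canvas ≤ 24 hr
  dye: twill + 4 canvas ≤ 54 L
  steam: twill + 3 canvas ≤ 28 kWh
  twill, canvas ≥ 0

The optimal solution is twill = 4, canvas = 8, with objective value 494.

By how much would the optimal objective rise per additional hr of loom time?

9.5

Binding: loom time and steam. Non-binding: dye (18 unused).
By complementary slackness, y = 0 for the non-binding constraint.
The binding rows give the dual system: 4·y_loom time + 1·y_steam = 47.5 and 1·y_loom time + 3·y_steam = 38.
→ y_loom time = 9.5 and y_steam = 9.5.
Shadow price of loom time = 9.5.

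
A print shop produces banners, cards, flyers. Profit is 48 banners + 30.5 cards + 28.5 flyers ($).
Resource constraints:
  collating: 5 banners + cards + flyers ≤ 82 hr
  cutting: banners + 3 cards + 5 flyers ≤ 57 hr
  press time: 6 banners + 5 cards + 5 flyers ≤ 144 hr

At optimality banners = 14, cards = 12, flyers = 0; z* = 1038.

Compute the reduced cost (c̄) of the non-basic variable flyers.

-2

Binding: collating and press time. Non-binding: cutting (7 unused).
By complementary slackness, y = 0 for the non-binding constraint.
The binding rows give the dual system: 5·y_collating + 6·y_press time = 48 and 1·y_collating + 5·y_press time = 30.5.
→ y_collating = 3 and y_press time = 5.5.
Reduced cost of flyers: c₃ − yᵀa₃ = 28.5 − (3·1 + 5.5·5) = 28.5 − 30.5 = -2.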